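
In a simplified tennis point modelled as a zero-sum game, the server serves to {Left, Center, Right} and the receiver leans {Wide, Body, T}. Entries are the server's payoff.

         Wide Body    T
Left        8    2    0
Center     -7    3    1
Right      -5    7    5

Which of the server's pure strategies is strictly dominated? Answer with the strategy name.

Center

Right gives a strictly higher payoff than Center against every column: -5 > -7, 7 > 3, 5 > 1.
So Center is strictly dominated and the server never plays it.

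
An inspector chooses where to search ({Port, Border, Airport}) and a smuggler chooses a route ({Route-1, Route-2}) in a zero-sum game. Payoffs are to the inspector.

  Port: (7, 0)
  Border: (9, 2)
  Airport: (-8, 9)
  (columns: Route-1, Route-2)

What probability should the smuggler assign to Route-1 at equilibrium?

7/24

Row minima: Port → 0, Border → 2, Airport → -8; maximin = 2.
Column maxima: Route-1 → 9, Route-2 → 9; minimax = 9.
2 ≠ 9, so there is no saddle point; optimal play is mixed.
Port is strictly dominated by Border, so the inspector never plays it.
On the remaining 2×2 (Border, Airport vs Route-1, Route-2):
Let the inspector play Border with probability p. Expected payoff against Route-1: 9p + (-8)(1−p) = 17p − 8; against Route-2: 2p + 9(1−p) = −7p + 9.
Setting these equal: 17p − 8 = −7p + 9 ⇒ 24p = 17 ⇒ p = 17/24, and the value is (17)·(17/24) − 8 = 97/24.
For the smuggler: with q = P(Route-1), equating Border's and Airport's payoffs gives 7q + 2 = −17q + 9 ⇒ q = 7/24.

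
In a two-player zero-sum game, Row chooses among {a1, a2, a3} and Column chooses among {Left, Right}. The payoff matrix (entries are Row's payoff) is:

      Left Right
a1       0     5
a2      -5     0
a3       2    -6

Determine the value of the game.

10/13

Row minima: a1 → 0, a2 → -5, a3 → -6; maximin = 0.
Column maxima: Left → 2, Right → 5; minimax = 2.
0 ≠ 2, so there is no saddle point; optimal play is mixed.
a2 is strictly dominated by a1, so Row never plays it.
On the remaining 2×2 (a1, a3 vs Left, Right):
Let Row play a1 with probability p. Expected payoff against Left: 0p + 2(1−p) = −2p + 2; against Right: 5p + (-6)(1−p) = 11p − 6.
Setting these equal: −2p + 2 = 11p − 6 ⇒ −13p = -8 ⇒ p = 8/13, and the value is (-2)·(8/13) + 2 = 10/13.
For Column: with q = P(Left), equating a1's and a3's payoffs gives −5q + 5 = 8q − 6 ⇒ q = 11/13.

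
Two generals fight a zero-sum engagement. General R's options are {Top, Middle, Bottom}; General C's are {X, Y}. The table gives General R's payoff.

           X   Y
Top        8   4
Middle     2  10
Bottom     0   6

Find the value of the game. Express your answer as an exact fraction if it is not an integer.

6

Row minima: Top → 4, Middle → 2, Bottom → 0; maximin = 4.
Column maxima: X → 8, Y → 10; minimax = 8.
4 ≠ 8, so there is no saddle point; optimal play is mixed.
Bottom is strictly dominated by Middle, so General R never plays it.
On the remaining 2×2 (Top, Middle vs X, Y):
Let General R play Top with probability p. Expected payoff against X: 8p + 2(1−p) = 6p + 2; against Y: 4p + 10(1−p) = −6p + 10.
Setting these equal: 6p + 2 = −6p + 10 ⇒ 12p = 8 ⇒ p = 2/3, and the value is (6)·(2/3) + 2 = 6.
For General C: with q = P(X), equating Top's and Middle's payoffs gives 4q + 4 = −8q + 10 ⇒ q = 1/2.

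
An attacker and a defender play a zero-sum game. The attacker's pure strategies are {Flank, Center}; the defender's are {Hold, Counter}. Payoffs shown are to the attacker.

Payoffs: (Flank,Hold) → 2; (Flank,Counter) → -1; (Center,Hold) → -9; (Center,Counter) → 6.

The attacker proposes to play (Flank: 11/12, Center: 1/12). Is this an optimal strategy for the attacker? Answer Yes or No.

No

Against Hold this mix gives (11/12)·2 + (1/12)·(-9) = 13/12.
Against Counter this mix gives (11/12)·(-1) + (1/12)·6 = -5/12.
The defender will play Counter, holding the attacker to -5/12. Shifting weight toward the row that does better against Counter would raise this floor (the equalizing mix achieves 1/6 against both Counter and Hold), so the proposed strategy is not optimal.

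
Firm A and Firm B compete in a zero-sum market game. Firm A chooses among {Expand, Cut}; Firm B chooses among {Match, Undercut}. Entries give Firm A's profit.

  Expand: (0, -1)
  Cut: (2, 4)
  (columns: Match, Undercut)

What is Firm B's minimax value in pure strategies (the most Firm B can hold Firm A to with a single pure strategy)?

2

Column maxima: Match → 2, Undercut → 4.
The smallest of these is 2.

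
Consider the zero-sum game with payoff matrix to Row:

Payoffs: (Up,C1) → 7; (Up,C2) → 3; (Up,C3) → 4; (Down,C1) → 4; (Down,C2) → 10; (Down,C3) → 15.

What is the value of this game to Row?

Row minima: Up → 3, Down → 4; maximin = 4.
Column maxima: C1 → 7, C2 → 10, C3 → 15; minimax = 7.
4 ≠ 7, so there is no saddle point; optimal play is mixed.
C3 is strictly dominated by C2 (it gives Row strictly more in every row), so Column never plays it.
On the remaining 2×2 (Up, Down vs C1, C2):
Let Row play Up with probability p. Expected payoff against C1: 7p + 4(1−p) = 3p + 4; against C2: 3p + 10(1−p) = −7p + 10.
Setting these equal: 3p + 4 = −7p + 10 ⇒ 10p = 6 ⇒ p = 3/5, and the value is (3)·(3/5) + 4 = 29/5.
For Column: with q = P(C1), equating Up's and Down's payoffs gives 4q + 3 = −6q + 10 ⇒ q = 7/10.

29/5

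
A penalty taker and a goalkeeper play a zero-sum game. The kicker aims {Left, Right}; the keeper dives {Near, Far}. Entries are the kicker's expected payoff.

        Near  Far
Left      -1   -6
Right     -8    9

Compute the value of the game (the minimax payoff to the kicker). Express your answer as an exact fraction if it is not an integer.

Row minima: Left → -6, Right → -8; maximin = -6.
Column maxima: Near → -1, Far → 9; minimax = -1.
-6 ≠ -1, so there is no saddle point; optimal play is mixed.
Let the kicker play Left with probability p. Expected payoff against Near: (-1)p + (-8)(1−p) = 7p − 8; against Far: (-6)p + 9(1−p) = −15p + 9.
Setting these equal: 7p − 8 = −15p + 9 ⇒ 22p = 17 ⇒ p = 17/22, and the value is (7)·(17/22) − 8 = -57/22.
For the keeper: with q = P(Near), equating Left's and Right's payoffs gives 5q − 6 = −17q + 9 ⇒ q = 15/22.

-57/22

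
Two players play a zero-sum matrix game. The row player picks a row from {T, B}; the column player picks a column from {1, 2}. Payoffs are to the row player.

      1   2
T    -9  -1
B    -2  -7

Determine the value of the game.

Row minima: T → -9, B → -7; maximin = -7.
Column maxima: 1 → -2, 2 → -1; minimax = -2.
-7 ≠ -2, so there is no saddle point; optimal play is mixed.
Let the row player play T with probability p. Expected payoff against 1: (-9)p + (-2)(1−p) = −7p − 2; against 2: (-1)p + (-7)(1−p) = 6p − 7.
Setting these equal: −7p − 2 = 6p − 7 ⇒ −13p = -5 ⇒ p = 5/13, and the value is (-7)·(5/13) − 2 = -61/13.
For the column player: with q = P(1), equating T's and B's payoffs gives −8q − 1 = 5q − 7 ⇒ q = 6/13.

-61/13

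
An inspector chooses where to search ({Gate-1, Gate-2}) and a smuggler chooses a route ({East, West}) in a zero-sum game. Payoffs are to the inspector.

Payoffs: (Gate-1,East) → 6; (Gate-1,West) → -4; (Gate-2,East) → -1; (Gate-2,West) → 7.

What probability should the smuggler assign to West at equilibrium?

7/18

Row minima: Gate-1 → -4, Gate-2 → -1; maximin = -1.
Column maxima: East → 6, West → 7; minimax = 6.
-1 ≠ 6, so there is no saddle point; optimal play is mixed.
Let the inspector play Gate-1 with probability p. Expected payoff against East: 6p + (-1)(1−p) = 7p − 1; against West: (-4)p + 7(1−p) = −11p + 7.
Setting these equal: 7p − 1 = −11p + 7 ⇒ 18p = 8 ⇒ p = 4/9, and the value is (7)·(4/9) − 1 = 19/9.
For the smuggler: with q = P(East), equating Gate-1's and Gate-2's payoffs gives 10q − 4 = −8q + 7 ⇒ q = 11/18.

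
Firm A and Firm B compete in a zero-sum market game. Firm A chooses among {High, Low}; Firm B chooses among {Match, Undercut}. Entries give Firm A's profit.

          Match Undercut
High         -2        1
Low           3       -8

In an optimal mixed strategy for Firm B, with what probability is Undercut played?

Row minima: High → -2, Low → -8; maximin = -2.
Column maxima: Match → 3, Undercut → 1; minimax = 1.
-2 ≠ 1, so there is no saddle point; optimal play is mixed.
Let Firm A play High with probability p. Expected payoff against Match: (-2)p + 3(1−p) = −5p + 3; against Undercut: 1p + (-8)(1−p) = 9p − 8.
Setting these equal: −5p + 3 = 9p − 8 ⇒ −14p = -11 ⇒ p = 11/14, and the value is (-5)·(11/14) + 3 = -13/14.
For Firm B: with q = P(Match), equating High's and Low's payoffs gives −3q + 1 = 11q − 8 ⇒ q = 9/14.

5/14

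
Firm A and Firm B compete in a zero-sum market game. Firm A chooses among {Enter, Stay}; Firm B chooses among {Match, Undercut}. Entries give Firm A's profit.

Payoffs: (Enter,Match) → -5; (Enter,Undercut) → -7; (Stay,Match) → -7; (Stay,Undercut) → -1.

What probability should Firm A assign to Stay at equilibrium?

Row minima: Enter → -7, Stay → -7; maximin = -7.
Column maxima: Match → -5, Undercut → -1; minimax = -5.
-7 ≠ -5, so there is no saddle point; optimal play is mixed.
Let Firm A play Enter with probability p. Expected payoff against Match: (-5)p + (-7)(1−p) = 2p − 7; against Undercut: (-7)p + (-1)(1−p) = −6p − 1.
Setting these equal: 2p − 7 = −6p − 1 ⇒ 8p = 6 ⇒ p = 3/4, and the value is (2)·(3/4) − 7 = -11/2.
For Firm B: with q = P(Match), equating Enter's and Stay's payoffs gives 2q − 7 = −6q − 1 ⇒ q = 3/4.

1/4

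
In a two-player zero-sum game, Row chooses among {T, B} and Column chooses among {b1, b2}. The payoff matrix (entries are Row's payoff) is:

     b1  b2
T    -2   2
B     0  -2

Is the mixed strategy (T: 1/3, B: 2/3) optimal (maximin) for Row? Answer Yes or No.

Yes

Against b1 this mix gives (1/3)·(-2) + (2/3)·0 = -2/3.
Against b2 this mix gives (1/3)·2 + (2/3)·(-2) = -2/3.
All of Column's active replies (b1, b2) yield -2/3, and no column does worse for Row. The mix makes Column indifferent and guarantees -2/3, so it is optimal.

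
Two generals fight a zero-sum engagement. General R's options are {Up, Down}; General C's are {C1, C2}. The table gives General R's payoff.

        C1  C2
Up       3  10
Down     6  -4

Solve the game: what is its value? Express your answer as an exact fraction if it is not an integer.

72/17

Row minima: Up → 3, Down → -4; maximin = 3.
Column maxima: C1 → 6, C2 → 10; minimax = 6.
3 ≠ 6, so there is no saddle point; optimal play is mixed.
Let General R play Up with probability p. Expected payoff against C1: 3p + 6(1−p) = −3p + 6; against C2: 10p + (-4)(1−p) = 14p − 4.
Setting these equal: −3p + 6 = 14p − 4 ⇒ −17p = -10 ⇒ p = 10/17, and the value is (-3)·(10/17) + 6 = 72/17.
For General C: with q = P(C1), equating Up's and Down's payoffs gives −7q + 10 = 10q − 4 ⇒ q = 14/17.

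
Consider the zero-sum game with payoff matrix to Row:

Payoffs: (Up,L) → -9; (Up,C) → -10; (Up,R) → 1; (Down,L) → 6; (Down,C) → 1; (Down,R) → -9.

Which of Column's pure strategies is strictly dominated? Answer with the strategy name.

L

C holds Row's payoff strictly below L in every row: -10 < -9, 1 < 6.
So L is strictly dominated for Column.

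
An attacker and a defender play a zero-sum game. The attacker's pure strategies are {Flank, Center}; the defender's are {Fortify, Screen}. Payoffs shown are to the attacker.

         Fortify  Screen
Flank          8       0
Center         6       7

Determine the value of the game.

56/9

Row minima: Flank → 0, Center → 6; maximin = 6.
Column maxima: Fortify → 8, Screen → 7; minimax = 7.
6 ≠ 7, so there is no saddle point; optimal play is mixed.
Let the attacker play Flank with probability p. Expected payoff against Fortify: 8p + 6(1−p) = 2p + 6; against Screen: 0p + 7(1−p) = −7p + 7.
Setting these equal: 2p + 6 = −7p + 7 ⇒ 9p = 1 ⇒ p = 1/9, and the value is (2)·(1/9) + 6 = 56/9.
For the defender: with q = P(Fortify), equating Flank's and Center's payoffs gives 8q = −q + 7 ⇒ q = 7/9.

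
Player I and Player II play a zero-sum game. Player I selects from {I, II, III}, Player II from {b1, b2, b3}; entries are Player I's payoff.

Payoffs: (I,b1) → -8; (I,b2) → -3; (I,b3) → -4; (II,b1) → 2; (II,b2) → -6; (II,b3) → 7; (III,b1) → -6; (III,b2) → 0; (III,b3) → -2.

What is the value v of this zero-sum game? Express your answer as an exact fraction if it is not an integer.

Row minima: I → -8, II → -6, III → -6; maximin = -6.
Column maxima: b1 → 2, b2 → 0, b3 → 7; minimax = 0.
-6 ≠ 0, so there is no saddle point; optimal play is mixed.
I is strictly dominated by III, so Player I never plays it.
b3 is strictly dominated by b1 (it gives Player I strictly more in every row), so Player II never plays it.
On the remaining 2×2 (II, III vs b1, b2):
Let Player I play II with probability p. Expected payoff against b1: 2p + (-6)(1−p) = 8p − 6; against b2: (-6)p + 0(1−p) = −6p.
Setting these equal: 8p − 6 = −6p ⇒ 14p = 6 ⇒ p = 3/7, and the value is (8)·(3/7) − 6 = -18/7.
For Player II: with q = P(b1), equating II's and III's payoffs gives 8q − 6 = −6q ⇒ q = 3/7.

-18/7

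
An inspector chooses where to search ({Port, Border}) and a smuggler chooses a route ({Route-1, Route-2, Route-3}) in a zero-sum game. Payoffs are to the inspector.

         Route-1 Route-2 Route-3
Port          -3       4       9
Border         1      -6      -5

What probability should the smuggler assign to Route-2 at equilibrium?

Row minima: Port → -3, Border → -6; maximin = -3.
Column maxima: Route-1 → 1, Route-2 → 4, Route-3 → 9; minimax = 1.
-3 ≠ 1, so there is no saddle point; optimal play is mixed.
Route-3 is strictly dominated by Route-2 (it gives the inspector strictly more in every row), so the smuggler never plays it.
On the remaining 2×2 (Port, Border vs Route-1, Route-2):
Let the inspector play Port with probability p. Expected payoff against Route-1: (-3)p + 1(1−p) = −4p + 1; against Route-2: 4p + (-6)(1−p) = 10p − 6.
Setting these equal: −4p + 1 = 10p − 6 ⇒ −14p = -7 ⇒ p = 1/2, and the value is (-4)·(1/2) + 1 = -1.
For the smuggler: with q = P(Route-1), equating Port's and Border's payoffs gives −7q + 4 = 7q − 6 ⇒ q = 5/7.

2/7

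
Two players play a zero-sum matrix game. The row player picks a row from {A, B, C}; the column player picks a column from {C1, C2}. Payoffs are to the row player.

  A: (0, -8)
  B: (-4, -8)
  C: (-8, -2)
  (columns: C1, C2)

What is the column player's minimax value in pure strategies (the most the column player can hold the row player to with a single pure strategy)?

Column maxima: C1 → 0, C2 → -2.
The smallest of these is -2.

-2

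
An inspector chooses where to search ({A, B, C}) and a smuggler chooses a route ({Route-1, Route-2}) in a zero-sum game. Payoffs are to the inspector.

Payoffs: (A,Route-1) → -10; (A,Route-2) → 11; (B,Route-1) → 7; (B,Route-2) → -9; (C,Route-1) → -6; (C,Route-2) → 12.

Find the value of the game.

Row minima: A → -10, B → -9, C → -6; maximin = -6.
Column maxima: Route-1 → 7, Route-2 → 12; minimax = 7.
-6 ≠ 7, so there is no saddle point; optimal play is mixed.
A is strictly dominated by C, so the inspector never plays it.
On the remaining 2×2 (B, C vs Route-1, Route-2):
Let the inspector play B with probability p. Expected payoff against Route-1: 7p + (-6)(1−p) = 13p − 6; against Route-2: (-9)p + 12(1−p) = −21p + 12.
Setting these equal: 13p − 6 = −21p + 12 ⇒ 34p = 18 ⇒ p = 9/17, and the value is (13)·(9/17) − 6 = 15/17.
For the smuggler: with q = P(Route-1), equating B's and C's payoffs gives 16q − 9 = −18q + 12 ⇒ q = 21/34.

15/17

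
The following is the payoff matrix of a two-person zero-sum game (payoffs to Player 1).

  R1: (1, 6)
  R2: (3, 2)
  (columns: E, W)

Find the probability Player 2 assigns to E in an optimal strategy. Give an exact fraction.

Row minima: R1 → 1, R2 → 2; maximin = 2.
Column maxima: E → 3, W → 6; minimax = 3.
2 ≠ 3, so there is no saddle point; optimal play is mixed.
Let Player 1 play R1 with probability p. Expected payoff against E: 1p + 3(1−p) = −2p + 3; against W: 6p + 2(1−p) = 4p + 2.
Setting these equal: −2p + 3 = 4p + 2 ⇒ −6p = -1 ⇒ p = 1/6, and the value is (-2)·(1/6) + 3 = 8/3.
For Player 2: with q = P(E), equating R1's and R2's payoffs gives −5q + 6 = q + 2 ⇒ q = 2/3.

2/3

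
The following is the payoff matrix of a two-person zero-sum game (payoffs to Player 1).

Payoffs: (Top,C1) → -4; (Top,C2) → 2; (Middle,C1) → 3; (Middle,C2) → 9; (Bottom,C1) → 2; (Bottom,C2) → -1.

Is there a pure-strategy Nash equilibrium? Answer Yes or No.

Row minima: Top → -4, Middle → 3, Bottom → -1; maximin = 3.
Column maxima: C1 → 3, C2 → 9; minimax = 3.
maximin = minimax = 3, so a saddle point exists.

Yes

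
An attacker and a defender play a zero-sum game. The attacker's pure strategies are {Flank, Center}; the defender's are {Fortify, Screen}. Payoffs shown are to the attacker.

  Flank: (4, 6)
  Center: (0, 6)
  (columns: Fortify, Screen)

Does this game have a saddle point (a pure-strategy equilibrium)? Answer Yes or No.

Yes

Row minima: Flank → 4, Center → 0; maximin = 4.
Column maxima: Fortify → 4, Screen → 6; minimax = 4.
maximin = minimax = 4, so a saddle point exists.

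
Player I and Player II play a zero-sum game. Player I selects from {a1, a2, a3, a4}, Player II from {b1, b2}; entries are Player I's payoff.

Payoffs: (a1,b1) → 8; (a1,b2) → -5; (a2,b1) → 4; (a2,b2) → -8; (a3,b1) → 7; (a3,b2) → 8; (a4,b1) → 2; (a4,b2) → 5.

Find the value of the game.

99/14

Row minima: a1 → -5, a2 → -8, a3 → 7, a4 → 2; maximin = 7.
Column maxima: b1 → 8, b2 → 8; minimax = 8.
7 ≠ 8, so there is no saddle point; optimal play is mixed.
a2 is strictly dominated by a1, so Player I never plays it.
a4 is strictly dominated by a3, so Player I never plays it.
On the remaining 2×2 (a1, a3 vs b1, b2):
Let Player I play a1 with probability p. Expected payoff against b1: 8p + 7(1−p) = p + 7; against b2: (-5)p + 8(1−p) = −13p + 8.
Setting these equal: p + 7 = −13p + 8 ⇒ 14p = 1 ⇒ p = 1/14, and the value is (1)·(1/14) + 7 = 99/14.
For Player II: with q = P(b1), equating a1's and a3's payoffs gives 13q − 5 = −q + 8 ⇒ q = 13/14.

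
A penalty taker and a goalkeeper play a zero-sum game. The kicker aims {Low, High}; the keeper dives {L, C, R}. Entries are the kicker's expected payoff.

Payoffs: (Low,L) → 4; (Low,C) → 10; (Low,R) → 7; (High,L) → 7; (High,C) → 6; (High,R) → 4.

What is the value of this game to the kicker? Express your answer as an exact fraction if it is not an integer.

Row minima: Low → 4, High → 4; maximin = 4.
Column maxima: L → 7, C → 10, R → 7; minimax = 7.
4 ≠ 7, so there is no saddle point; optimal play is mixed.
C is strictly dominated by R (it gives the kicker strictly more in every row), so the keeper never plays it.
On the remaining 2×2 (Low, High vs L, R):
Let the kicker play Low with probability p. Expected payoff against L: 4p + 7(1−p) = −3p + 7; against R: 7p + 4(1−p) = 3p + 4.
Setting these equal: −3p + 7 = 3p + 4 ⇒ −6p = -3 ⇒ p = 1/2, and the value is (-3)·(1/2) + 7 = 11/2.
For the keeper: with q = P(L), equating Low's and High's payoffs gives −3q + 7 = 3q + 4 ⇒ q = 1/2.

11/2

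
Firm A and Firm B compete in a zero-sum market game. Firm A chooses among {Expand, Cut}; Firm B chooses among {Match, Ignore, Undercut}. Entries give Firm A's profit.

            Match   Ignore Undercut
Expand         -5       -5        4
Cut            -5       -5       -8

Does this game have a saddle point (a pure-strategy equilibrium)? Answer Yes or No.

Yes

Row minima: Expand → -5, Cut → -8; maximin = -5.
Column maxima: Match → -5, Ignore → -5, Undercut → 4; minimax = -5.
maximin = minimax = -5, so a saddle point exists.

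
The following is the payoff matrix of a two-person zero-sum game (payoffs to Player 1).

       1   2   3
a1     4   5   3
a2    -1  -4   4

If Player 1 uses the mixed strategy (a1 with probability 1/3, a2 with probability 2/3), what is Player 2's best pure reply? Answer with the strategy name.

2

If Player 2 plays 1, Player 1's expected payoff is (1/3)·4 + (2/3)·(-1) = 2/3.
If Player 2 plays 2, Player 1's expected payoff is (1/3)·5 + (2/3)·(-4) = -1.
If Player 2 plays 3, Player 1's expected payoff is (1/3)·3 + (2/3)·4 = 11/3.
Player 2 minimizes Player 1's payoff; the smallest is -1, so the best response is 2.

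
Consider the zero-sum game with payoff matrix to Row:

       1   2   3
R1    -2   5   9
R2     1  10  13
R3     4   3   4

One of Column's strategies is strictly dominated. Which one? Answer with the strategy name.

2 holds Row's payoff strictly below 3 in every row: 5 < 9, 10 < 13, 3 < 4.
So 3 is strictly dominated for Column.

3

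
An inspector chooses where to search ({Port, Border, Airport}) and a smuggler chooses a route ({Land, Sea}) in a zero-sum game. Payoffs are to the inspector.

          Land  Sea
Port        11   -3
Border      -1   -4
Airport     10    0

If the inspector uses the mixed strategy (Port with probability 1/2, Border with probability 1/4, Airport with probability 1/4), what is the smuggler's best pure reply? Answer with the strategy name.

Sea

If the smuggler plays Land, the inspector's expected payoff is (1/2)·11 + (1/4)·(-1) + (1/4)·10 = 31/4.
If the smuggler plays Sea, the inspector's expected payoff is (1/2)·(-3) + (1/4)·(-4) + (1/4)·0 = -5/2.
The smuggler minimizes the inspector's payoff; the smallest is -5/2, so the best response is Sea.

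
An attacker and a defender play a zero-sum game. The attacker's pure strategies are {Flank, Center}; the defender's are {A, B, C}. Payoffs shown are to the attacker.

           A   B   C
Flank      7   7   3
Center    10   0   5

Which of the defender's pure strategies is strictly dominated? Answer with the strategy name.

C holds the attacker's payoff strictly below A in every row: 3 < 7, 5 < 10.
So A is strictly dominated for the defender.

A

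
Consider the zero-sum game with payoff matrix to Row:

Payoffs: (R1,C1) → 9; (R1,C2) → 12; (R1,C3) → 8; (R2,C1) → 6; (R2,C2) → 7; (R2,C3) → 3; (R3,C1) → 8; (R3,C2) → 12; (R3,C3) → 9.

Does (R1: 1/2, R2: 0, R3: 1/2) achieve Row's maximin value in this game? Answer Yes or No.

Yes

Against C1 this mix gives (1/2)·9 + (1/2)·8 = 17/2.
Against C2 this mix gives (1/2)·12 + (1/2)·12 = 12.
Against C3 this mix gives (1/2)·8 + (1/2)·9 = 17/2.
All of Column's active replies (C1, C3) yield 17/2, and no column does worse for Row. The mix makes Column indifferent and guarantees 17/2, so it is optimal.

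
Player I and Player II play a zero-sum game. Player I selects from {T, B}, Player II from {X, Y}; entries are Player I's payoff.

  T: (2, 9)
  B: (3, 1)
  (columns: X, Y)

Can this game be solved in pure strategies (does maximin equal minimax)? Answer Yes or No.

No

Row minima: T → 2, B → 1; maximin = 2.
Column maxima: X → 3, Y → 9; minimax = 3.
2 ≠ 3, so no pure-strategy equilibrium exists.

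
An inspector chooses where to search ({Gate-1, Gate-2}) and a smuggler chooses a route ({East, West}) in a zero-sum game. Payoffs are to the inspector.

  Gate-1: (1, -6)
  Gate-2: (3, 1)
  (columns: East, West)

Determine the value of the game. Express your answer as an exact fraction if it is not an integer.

1

Row minima: Gate-1 → -6, Gate-2 → 1; maximin = 1.
Column maxima: East → 3, West → 1; minimax = 1.
Since maximin = minimax = 1, there is a saddle point and the value is 1.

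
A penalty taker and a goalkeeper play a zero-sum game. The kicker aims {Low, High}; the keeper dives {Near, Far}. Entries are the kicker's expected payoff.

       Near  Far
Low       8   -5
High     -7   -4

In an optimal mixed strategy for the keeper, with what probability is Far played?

15/16

Row minima: Low → -5, High → -7; maximin = -5.
Column maxima: Near → 8, Far → -4; minimax = -4.
-5 ≠ -4, so there is no saddle point; optimal play is mixed.
Let the kicker play Low with probability p. Expected payoff against Near: 8p + (-7)(1−p) = 15p − 7; against Far: (-5)p + (-4)(1−p) = −p − 4.
Setting these equal: 15p − 7 = −p − 4 ⇒ 16p = 3 ⇒ p = 3/16, and the value is (15)·(3/16) − 7 = -67/16.
For the keeper: with q = P(Near), equating Low's and High's payoffs gives 13q − 5 = −3q − 4 ⇒ q = 1/16.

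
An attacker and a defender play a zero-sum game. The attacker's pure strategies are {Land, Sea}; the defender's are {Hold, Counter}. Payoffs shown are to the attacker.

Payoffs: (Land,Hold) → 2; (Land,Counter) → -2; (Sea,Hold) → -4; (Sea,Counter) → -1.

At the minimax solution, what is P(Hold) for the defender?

Row minima: Land → -2, Sea → -4; maximin = -2.
Column maxima: Hold → 2, Counter → -1; minimax = -1.
-2 ≠ -1, so there is no saddle point; optimal play is mixed.
Let the attacker play Land with probability p. Expected payoff against Hold: 2p + (-4)(1−p) = 6p − 4; against Counter: (-2)p + (-1)(1−p) = −p − 1.
Setting these equal: 6p − 4 = −p − 1 ⇒ 7p = 3 ⇒ p = 3/7, and the value is (6)·(3/7) − 4 = -10/7.
For the defender: with q = P(Hold), equating Land's and Sea's payoffs gives 4q − 2 = −3q − 1 ⇒ q = 1/7.

1/7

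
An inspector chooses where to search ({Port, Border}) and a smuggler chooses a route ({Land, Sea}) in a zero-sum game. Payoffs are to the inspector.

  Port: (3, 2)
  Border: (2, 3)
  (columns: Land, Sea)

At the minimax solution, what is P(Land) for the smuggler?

1/2

Row minima: Port → 2, Border → 2; maximin = 2.
Column maxima: Land → 3, Sea → 3; minimax = 3.
2 ≠ 3, so there is no saddle point; optimal play is mixed.
Let the inspector play Port with probability p. Expected payoff against Land: 3p + 2(1−p) = p + 2; against Sea: 2p + 3(1−p) = −p + 3.
Setting these equal: p + 2 = −p + 3 ⇒ 2p = 1 ⇒ p = 1/2, and the value is (1)·(1/2) + 2 = 5/2.
For the smuggler: with q = P(Land), equating Port's and Border's payoffs gives q + 2 = −q + 3 ⇒ q = 1/2.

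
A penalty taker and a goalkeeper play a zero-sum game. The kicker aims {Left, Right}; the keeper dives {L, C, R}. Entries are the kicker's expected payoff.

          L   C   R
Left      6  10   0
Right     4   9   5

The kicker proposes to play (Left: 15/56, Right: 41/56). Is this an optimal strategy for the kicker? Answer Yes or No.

Against L this mix gives (15/56)·6 + (41/56)·4 = 127/28.
Against C this mix gives (15/56)·10 + (41/56)·9 = 519/56.
Against R this mix gives (15/56)·0 + (41/56)·5 = 205/56.
The keeper will play R, holding the kicker to 205/56. Shifting weight toward the row that does better against R would raise this floor (the equalizing mix achieves 30/7 against both R and L), so the proposed strategy is not optimal.

No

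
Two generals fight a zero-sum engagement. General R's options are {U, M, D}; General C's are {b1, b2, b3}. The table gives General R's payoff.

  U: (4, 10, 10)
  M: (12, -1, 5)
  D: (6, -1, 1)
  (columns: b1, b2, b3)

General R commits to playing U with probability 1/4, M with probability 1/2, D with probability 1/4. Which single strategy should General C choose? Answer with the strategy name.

If General C plays b1, General R's expected payoff is (1/4)·4 + (1/2)·12 + (1/4)·6 = 17/2.
If General C plays b2, General R's expected payoff is (1/4)·10 + (1/2)·(-1) + (1/4)·(-1) = 7/4.
If General C plays b3, General R's expected payoff is (1/4)·10 + (1/2)·5 + (1/4)·1 = 21/4.
General C minimizes General R's payoff; the smallest is 7/4, so the best response is b2.

b2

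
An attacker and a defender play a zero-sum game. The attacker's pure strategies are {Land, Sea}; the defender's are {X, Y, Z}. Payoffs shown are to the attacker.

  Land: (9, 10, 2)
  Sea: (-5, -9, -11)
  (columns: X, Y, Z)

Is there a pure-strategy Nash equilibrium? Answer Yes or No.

Yes

Row minima: Land → 2, Sea → -11; maximin = 2.
Column maxima: X → 9, Y → 10, Z → 2; minimax = 2.
maximin = minimax = 2, so a saddle point exists.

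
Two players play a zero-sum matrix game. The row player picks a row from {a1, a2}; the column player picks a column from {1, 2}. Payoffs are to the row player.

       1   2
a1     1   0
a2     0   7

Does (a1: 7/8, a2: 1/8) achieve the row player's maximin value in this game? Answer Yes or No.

Against 1 this mix gives (7/8)·1 + (1/8)·0 = 7/8.
Against 2 this mix gives (7/8)·0 + (1/8)·7 = 7/8.
All of the column player's active replies (1, 2) yield 7/8, and no column does worse for the row player. The mix makes the column player indifferent and guarantees 7/8, so it is optimal.

Yes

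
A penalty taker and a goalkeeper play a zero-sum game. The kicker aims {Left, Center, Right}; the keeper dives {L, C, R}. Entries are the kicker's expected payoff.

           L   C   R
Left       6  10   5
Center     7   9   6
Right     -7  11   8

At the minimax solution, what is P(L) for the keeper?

1/8

Row minima: Left → 5, Center → 6, Right → -7; maximin = 6.
Column maxima: L → 7, C → 11, R → 8; minimax = 7.
6 ≠ 7, so there is no saddle point; optimal play is mixed.
C is strictly dominated by L (it gives the kicker strictly more in every row), so the keeper never plays it.
With C eliminated, Left is strictly dominated by Center (Center gives the kicker strictly more in every remaining column), so the kicker never plays it.
On the remaining 2×2 (Center, Right vs L, R):
Let the kicker play Center with probability p. Expected payoff against L: 7p + (-7)(1−p) = 14p − 7; against R: 6p + 8(1−p) = −2p + 8.
Setting these equal: 14p − 7 = −2p + 8 ⇒ 16p = 15 ⇒ p = 15/16, and the value is (14)·(15/16) − 7 = 49/8.
For the keeper: with q = P(L), equating Center's and Right's payoffs gives q + 6 = −15q + 8 ⇒ q = 1/8.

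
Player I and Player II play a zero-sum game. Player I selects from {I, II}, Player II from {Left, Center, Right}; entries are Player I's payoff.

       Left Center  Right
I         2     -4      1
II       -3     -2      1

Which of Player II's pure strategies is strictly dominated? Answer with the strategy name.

Center holds Player I's payoff strictly below Right in every row: -4 < 1, -2 < 1.
So Right is strictly dominated for Player II.

Right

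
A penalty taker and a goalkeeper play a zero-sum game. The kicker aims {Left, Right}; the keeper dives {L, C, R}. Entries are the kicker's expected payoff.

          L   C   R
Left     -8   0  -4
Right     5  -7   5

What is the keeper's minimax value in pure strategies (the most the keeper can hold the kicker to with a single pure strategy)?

Column maxima: L → 5, C → 0, R → 5.
The smallest of these is 0.

0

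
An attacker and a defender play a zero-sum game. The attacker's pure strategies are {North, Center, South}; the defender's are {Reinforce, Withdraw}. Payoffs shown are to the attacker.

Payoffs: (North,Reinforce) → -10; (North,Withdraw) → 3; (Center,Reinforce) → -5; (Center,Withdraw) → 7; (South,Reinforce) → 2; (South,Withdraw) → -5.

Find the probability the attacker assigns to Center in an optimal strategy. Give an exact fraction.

7/19

Row minima: North → -10, Center → -5, South → -5; maximin = -5.
Column maxima: Reinforce → 2, Withdraw → 7; minimax = 2.
-5 ≠ 2, so there is no saddle point; optimal play is mixed.
North is strictly dominated by Center, so the attacker never plays it.
On the remaining 2×2 (Center, South vs Reinforce, Withdraw):
Let the attacker play Center with probability p. Expected payoff against Reinforce: (-5)p + 2(1−p) = −7p + 2; against Withdraw: 7p + (-5)(1−p) = 12p − 5.
Setting these equal: −7p + 2 = 12p − 5 ⇒ −19p = -7 ⇒ p = 7/19, and the value is (-7)·(7/19) + 2 = -11/19.
For the defender: with q = P(Reinforce), equating Center's and South's payoffs gives −12q + 7 = 7q − 5 ⇒ q = 12/19.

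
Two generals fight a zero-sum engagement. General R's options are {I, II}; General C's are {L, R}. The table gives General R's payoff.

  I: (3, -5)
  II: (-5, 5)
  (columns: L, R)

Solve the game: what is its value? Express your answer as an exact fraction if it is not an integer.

-5/9

Row minima: I → -5, II → -5; maximin = -5.
Column maxima: L → 3, R → 5; minimax = 3.
-5 ≠ 3, so there is no saddle point; optimal play is mixed.
Let General R play I with probability p. Expected payoff against L: 3p + (-5)(1−p) = 8p − 5; against R: (-5)p + 5(1−p) = −10p + 5.
Setting these equal: 8p − 5 = −10p + 5 ⇒ 18p = 10 ⇒ p = 5/9, and the value is (8)·(5/9) − 5 = -5/9.
For General C: with q = P(L), equating I's and II's payoffs gives 8q − 5 = −10q + 5 ⇒ q = 5/9.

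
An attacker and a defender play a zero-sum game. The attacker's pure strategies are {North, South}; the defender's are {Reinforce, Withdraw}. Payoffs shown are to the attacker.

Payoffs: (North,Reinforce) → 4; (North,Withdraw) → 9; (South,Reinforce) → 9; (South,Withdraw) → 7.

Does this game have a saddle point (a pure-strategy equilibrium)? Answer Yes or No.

No

Row minima: North → 4, South → 7; maximin = 7.
Column maxima: Reinforce → 9, Withdraw → 9; minimax = 9.
7 ≠ 9, so no pure-strategy equilibrium exists.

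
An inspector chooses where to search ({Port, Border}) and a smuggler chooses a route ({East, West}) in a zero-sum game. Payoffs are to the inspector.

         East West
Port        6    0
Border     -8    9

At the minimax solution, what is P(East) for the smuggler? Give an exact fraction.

9/23

Row minima: Port → 0, Border → -8; maximin = 0.
Column maxima: East → 6, West → 9; minimax = 6.
0 ≠ 6, so there is no saddle point; optimal play is mixed.
Let the inspector play Port with probability p. Expected payoff against East: 6p + (-8)(1−p) = 14p − 8; against West: 0p + 9(1−p) = −9p + 9.
Setting these equal: 14p − 8 = −9p + 9 ⇒ 23p = 17 ⇒ p = 17/23, and the value is (14)·(17/23) − 8 = 54/23.
For the smuggler: with q = P(East), equating Port's and Border's payoffs gives 6q = −17q + 9 ⇒ q = 9/23.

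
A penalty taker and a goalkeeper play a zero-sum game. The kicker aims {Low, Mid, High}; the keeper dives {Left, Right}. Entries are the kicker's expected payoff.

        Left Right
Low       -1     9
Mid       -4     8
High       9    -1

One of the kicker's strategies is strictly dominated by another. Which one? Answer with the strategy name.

Mid

Low gives a strictly higher payoff than Mid against every column: -1 > -4, 9 > 8.
So Mid is strictly dominated and the kicker never plays it.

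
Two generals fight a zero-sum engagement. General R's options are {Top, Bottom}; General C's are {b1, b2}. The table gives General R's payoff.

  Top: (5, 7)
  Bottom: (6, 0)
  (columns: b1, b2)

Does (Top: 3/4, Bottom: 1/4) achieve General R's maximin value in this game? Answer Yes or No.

Yes

Against b1 this mix gives (3/4)·5 + (1/4)·6 = 21/4.
Against b2 this mix gives (3/4)·7 + (1/4)·0 = 21/4.
All of General C's active replies (b1, b2) yield 21/4, and no column does worse for General R. The mix makes General C indifferent and guarantees 21/4, so it is optimal.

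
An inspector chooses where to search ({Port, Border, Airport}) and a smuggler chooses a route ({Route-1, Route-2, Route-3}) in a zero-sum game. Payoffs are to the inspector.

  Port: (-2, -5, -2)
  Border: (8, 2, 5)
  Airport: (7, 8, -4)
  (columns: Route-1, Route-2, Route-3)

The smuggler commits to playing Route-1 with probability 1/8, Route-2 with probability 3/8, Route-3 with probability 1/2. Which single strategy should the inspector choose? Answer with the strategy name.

Expected payoff of Port: (1/8)·(-2) + (3/8)·(-5) + (1/2)·(-2) = -25/8.
Expected payoff of Border: (1/8)·8 + (3/8)·2 + (1/2)·5 = 17/4.
Expected payoff of Airport: (1/8)·7 + (3/8)·8 + (1/2)·(-4) = 15/8.
The largest is 17/4, so the inspector's best response is Border.

Border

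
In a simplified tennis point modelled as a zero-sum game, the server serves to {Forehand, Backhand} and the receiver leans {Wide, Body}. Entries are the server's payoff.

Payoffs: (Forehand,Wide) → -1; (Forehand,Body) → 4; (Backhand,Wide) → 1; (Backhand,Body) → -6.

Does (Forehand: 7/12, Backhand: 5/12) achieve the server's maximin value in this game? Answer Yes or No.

Against Wide this mix gives (7/12)·(-1) + (5/12)·1 = -1/6.
Against Body this mix gives (7/12)·4 + (5/12)·(-6) = -1/6.
All of the receiver's active replies (Wide, Body) yield -1/6, and no column does worse for the server. The mix makes the receiver indifferent and guarantees -1/6, so it is optimal.

Yes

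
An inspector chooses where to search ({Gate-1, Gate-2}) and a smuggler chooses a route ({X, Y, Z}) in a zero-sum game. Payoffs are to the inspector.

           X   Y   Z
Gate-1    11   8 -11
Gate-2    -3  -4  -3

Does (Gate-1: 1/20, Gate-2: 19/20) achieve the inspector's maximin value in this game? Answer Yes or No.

Yes

Against X this mix gives (1/20)·11 + (19/20)·(-3) = -23/10.
Against Y this mix gives (1/20)·8 + (19/20)·(-4) = -17/5.
Against Z this mix gives (1/20)·(-11) + (19/20)·(-3) = -17/5.
All of the smuggler's active replies (Y, Z) yield -17/5, and no column does worse for the inspector. The mix makes the smuggler indifferent and guarantees -17/5, so it is optimal.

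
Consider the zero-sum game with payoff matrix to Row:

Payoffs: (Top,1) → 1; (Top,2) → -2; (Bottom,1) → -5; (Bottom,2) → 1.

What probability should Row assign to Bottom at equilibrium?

1/3

Row minima: Top → -2, Bottom → -5; maximin = -2.
Column maxima: 1 → 1, 2 → 1; minimax = 1.
-2 ≠ 1, so there is no saddle point; optimal play is mixed.
Let Row play Top with probability p. Expected payoff against 1: 1p + (-5)(1−p) = 6p − 5; against 2: (-2)p + 1(1−p) = −3p + 1.
Setting these equal: 6p − 5 = −3p + 1 ⇒ 9p = 6 ⇒ p = 2/3, and the value is (6)·(2/3) − 5 = -1.
For Column: with q = P(1), equating Top's and Bottom's payoffs gives 3q − 2 = −6q + 1 ⇒ q = 1/3.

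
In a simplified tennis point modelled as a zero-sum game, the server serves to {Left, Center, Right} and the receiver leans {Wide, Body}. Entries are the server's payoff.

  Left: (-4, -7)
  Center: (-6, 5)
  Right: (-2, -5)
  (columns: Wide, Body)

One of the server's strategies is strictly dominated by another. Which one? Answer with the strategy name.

Left

Right gives a strictly higher payoff than Left against every column: -2 > -4, -5 > -7.
So Left is strictly dominated and the server never plays it.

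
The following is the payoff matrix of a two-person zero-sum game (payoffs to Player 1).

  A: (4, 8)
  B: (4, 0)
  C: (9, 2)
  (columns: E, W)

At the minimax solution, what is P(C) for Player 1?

4/11

Row minima: A → 4, B → 0, C → 2; maximin = 4.
Column maxima: E → 9, W → 8; minimax = 8.
4 ≠ 8, so there is no saddle point; optimal play is mixed.
B is strictly dominated by C, so Player 1 never plays it.
On the remaining 2×2 (A, C vs E, W):
Let Player 1 play A with probability p. Expected payoff against E: 4p + 9(1−p) = −5p + 9; against W: 8p + 2(1−p) = 6p + 2.
Setting these equal: −5p + 9 = 6p + 2 ⇒ −11p = -7 ⇒ p = 7/11, and the value is (-5)·(7/11) + 9 = 64/11.
For Player 2: with q = P(E), equating A's and C's payoffs gives −4q + 8 = 7q + 2 ⇒ q = 6/11.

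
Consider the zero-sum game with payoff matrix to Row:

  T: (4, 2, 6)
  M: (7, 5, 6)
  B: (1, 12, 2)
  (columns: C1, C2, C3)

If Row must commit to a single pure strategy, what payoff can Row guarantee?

Row minima: T → 2, M → 5, B → 1.
The best of these is 5.

5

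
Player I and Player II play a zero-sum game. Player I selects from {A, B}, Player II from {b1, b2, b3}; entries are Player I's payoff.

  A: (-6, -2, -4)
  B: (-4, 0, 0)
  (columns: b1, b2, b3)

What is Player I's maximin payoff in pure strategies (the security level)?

Row minima: A → -6, B → -4.
The best of these is -4.

-4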